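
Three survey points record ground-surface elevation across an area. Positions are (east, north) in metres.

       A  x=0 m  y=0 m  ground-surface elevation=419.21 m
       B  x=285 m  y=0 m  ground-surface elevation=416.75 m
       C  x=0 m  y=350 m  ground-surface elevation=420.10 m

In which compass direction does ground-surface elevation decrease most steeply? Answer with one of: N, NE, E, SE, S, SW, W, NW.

∂z/∂x = (416.75 − 419.21) / (285 − 0) = -0.008632
∂z/∂y = (420.10 − 419.21) / (350 − 0) = +0.002543
Steepest decrease is along −∇f = (+0.008632 E, -0.002543 N) → east.

E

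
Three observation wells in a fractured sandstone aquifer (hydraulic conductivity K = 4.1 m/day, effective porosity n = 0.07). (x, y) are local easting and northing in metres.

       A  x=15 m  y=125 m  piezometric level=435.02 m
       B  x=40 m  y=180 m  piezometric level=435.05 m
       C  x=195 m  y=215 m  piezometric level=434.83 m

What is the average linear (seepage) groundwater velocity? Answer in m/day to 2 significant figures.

Taking A as reference: B−A = (25, 55, +0.03); C−A = (180, 90, -0.19).
Determinant of the coordinate differences = 25·90 − 180·55 = -7650.
∂h/∂x = [(+0.03)·90 − (-0.19)·55] / -7650 = -0.001719
∂h/∂y = [25·(-0.19) − 180·(+0.03)] / -7650 = +0.001327
|∇h| = √(-0.001719² + 0.001327²) = 0.002172
Seepage velocity v = K·i/n = 4.1 × 0.002172 / 0.07 = 0.1272 m/day.

0.13 m/day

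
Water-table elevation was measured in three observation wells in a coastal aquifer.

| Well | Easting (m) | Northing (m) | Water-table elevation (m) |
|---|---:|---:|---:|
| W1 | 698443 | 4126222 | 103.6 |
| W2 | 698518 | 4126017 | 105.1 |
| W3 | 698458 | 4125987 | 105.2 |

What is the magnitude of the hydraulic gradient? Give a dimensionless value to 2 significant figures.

0.0069

Taking W1 as reference: W2−W1 = (75, -205, +1.5); W3−W1 = (15, -235, +1.6).
Solve a·Δx + b·Δy = Δh: det = 75·(-235) − 15·(-205) = -14550.
∂h/∂x = [(+1.5)·(-235) − (+1.6)·(-205)] / -14550 = +0.001684
∂h/∂y = [75·(+1.6) − 15·(+1.5)] / -14550 = -0.006701
|∇h| = √(0.001684² + -0.006701²) = 0.006909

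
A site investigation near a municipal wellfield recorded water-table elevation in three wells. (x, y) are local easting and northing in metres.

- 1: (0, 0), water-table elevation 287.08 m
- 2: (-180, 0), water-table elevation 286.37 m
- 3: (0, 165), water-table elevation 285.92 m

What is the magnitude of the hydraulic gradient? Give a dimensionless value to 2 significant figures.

∂h/∂x = (286.37 − 287.08) / (-180 − 0) = +0.003944
∂h/∂y = (285.92 − 287.08) / (165 − 0) = -0.007030
|∇h| = √(0.003944² + -0.007030²) = 0.008061

0.0081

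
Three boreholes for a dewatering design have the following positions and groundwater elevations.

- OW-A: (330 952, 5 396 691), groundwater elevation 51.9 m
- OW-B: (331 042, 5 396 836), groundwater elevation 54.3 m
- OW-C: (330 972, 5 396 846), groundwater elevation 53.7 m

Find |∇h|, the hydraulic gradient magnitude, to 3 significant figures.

Differences from OW-A: to OW-B (Δx, Δy, Δh) = (90, 145, +2.4); to OW-C = (20, 155, +1.8).
Solve a·Δx + b·Δy = Δh: det = 90·155 − 20·145 = 11050.
∂h/∂x = [(+2.4)·155 − (+1.8)·145] / 11050 = +0.01005
∂h/∂y = [90·(+1.8) − 20·(+2.4)] / 11050 = +0.01032
|∇h| = √(0.01005² + 0.01032²) = 0.01441

0.0144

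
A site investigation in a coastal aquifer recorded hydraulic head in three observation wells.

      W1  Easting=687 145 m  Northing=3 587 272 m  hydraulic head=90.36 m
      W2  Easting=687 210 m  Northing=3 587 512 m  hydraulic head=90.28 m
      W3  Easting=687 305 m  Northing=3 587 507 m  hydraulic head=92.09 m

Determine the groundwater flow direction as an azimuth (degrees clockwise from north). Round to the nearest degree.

286°

Taking W1 as reference: W2−W1 = (65, 240, -0.08); W3−W1 = (160, 235, +1.73).
Determinant of the coordinate differences = 65·235 − 160·240 = -23125.
∂h/∂x = [(-0.08)·235 − (+1.73)·240] / -23125 = +0.01877
∂h/∂y = [65·(+1.73) − 160·(-0.08)] / -23125 = -0.005416
Flow direction (−∇h) has components (-0.01877 E, +0.005416 N).
Azimuth = atan2(E, N) = atan2(-0.01877, +0.005416) = 286.1° ≈ 286°.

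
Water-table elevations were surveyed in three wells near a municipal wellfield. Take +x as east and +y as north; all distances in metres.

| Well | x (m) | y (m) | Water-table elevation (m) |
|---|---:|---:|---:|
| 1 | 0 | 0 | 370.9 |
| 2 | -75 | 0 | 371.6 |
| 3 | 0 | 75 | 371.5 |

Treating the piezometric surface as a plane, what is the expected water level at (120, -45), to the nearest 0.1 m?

∂h/∂x = (371.6 − 370.9) / (-75 − 0) = -0.009333
∂h/∂y = (371.5 − 370.9) / (75 − 0) = +0.008000
h(120, -45) = 370.9 + (-0.009333)·(120) + (+0.008000)·(-45) = 370.9 -1.120 -0.360 = 369.420 m.

369.4 m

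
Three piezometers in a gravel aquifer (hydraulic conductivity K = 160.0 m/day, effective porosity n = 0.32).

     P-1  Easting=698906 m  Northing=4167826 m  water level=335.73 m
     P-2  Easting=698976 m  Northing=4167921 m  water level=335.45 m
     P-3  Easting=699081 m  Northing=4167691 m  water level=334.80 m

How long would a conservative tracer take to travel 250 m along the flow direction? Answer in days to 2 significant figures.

Differences from P-1: to P-2 (Δx, Δy, Δh) = (70, 95, -0.28); to P-3 = (175, -135, -0.93).
Solve a·Δx + b·Δy = Δh: det = 70·(-135) − 175·95 = -26075.
∂h/∂x = [(-0.28)·(-135) − (-0.93)·95] / -26075 = -0.004838
∂h/∂y = [70·(-0.93) − 175·(-0.28)] / -26075 = +0.0006174
|∇h| = √(-0.004838² + 0.0006174²) = 0.004877
Seepage velocity v = K·i/n = 160.0 × 0.004877 / 0.32 = 2.438 m/day.
t = 250 / 2.438 = 102.5 days.

100 days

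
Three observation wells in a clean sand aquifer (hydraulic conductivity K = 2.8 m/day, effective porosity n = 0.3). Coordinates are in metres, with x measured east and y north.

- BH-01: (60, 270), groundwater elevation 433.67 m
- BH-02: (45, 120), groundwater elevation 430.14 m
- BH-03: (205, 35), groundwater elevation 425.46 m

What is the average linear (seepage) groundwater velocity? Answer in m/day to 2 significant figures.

0.28 m/day

With h = a·x + b·y + c and BH-01 as origin, the differences give:
  (-15)·a + (-150)·b = -3.53
  145·a + (-235)·b = -8.21
Eliminate b (×(-235) and ×(-150), subtract): 25275·a = -401.950 → a = ∂h/∂x = -0.01590
Back-substitute: b = ∂h/∂y = +0.02512.
|∇h| = √(-0.01590² + 0.02512²) = 0.02973
Seepage velocity v = K·i/n = 2.8 × 0.02973 / 0.3 = 0.2775 m/day.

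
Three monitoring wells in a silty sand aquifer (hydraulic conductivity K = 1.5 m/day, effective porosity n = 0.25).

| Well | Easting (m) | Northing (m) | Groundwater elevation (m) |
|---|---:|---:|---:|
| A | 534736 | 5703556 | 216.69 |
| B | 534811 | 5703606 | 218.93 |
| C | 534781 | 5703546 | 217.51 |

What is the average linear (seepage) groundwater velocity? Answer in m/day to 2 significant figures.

With h = a·x + b·y + c and A as origin, the differences give:
  75·a + 50·b = +2.24
  45·a + (-10)·b = +0.82
Eliminate b (×(-10) and ×50, subtract): -3000·a = -63.400 → a = ∂h/∂x = +0.02113
Back-substitute: b = ∂h/∂y = +0.01310.
|∇h| = √(0.02113² + 0.01310²) = 0.02486
Seepage velocity v = K·i/n = 1.5 × 0.02486 / 0.25 = 0.1492 m/day.

0.15 m/day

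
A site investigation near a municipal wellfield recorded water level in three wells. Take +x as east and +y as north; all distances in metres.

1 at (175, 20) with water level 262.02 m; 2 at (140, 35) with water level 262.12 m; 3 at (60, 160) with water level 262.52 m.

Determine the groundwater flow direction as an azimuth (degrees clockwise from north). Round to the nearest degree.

133°

With h = a·x + b·y + c and 1 as origin, the differences give:
  (-35)·a + 15·b = +0.10
  (-115)·a + 140·b = +0.50
Eliminate b (×140 and ×15, subtract): -3175·a = 6.500 → a = ∂h/∂x = -0.002047
Back-substitute: b = ∂h/∂y = +0.001890.
Flow direction (−∇h) has components (+0.002047 E, -0.001890 N).
Azimuth = atan2(E, N) = atan2(+0.002047, -0.001890) = 132.7° ≈ 133°.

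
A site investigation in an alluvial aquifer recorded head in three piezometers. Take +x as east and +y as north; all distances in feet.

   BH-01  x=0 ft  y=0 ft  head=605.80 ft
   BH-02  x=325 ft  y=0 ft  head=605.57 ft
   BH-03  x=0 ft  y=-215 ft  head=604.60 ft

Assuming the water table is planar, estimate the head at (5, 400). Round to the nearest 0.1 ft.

∂h/∂x = (605.57 − 605.80) / (325 − 0) = -0.0007077
∂h/∂y = (604.60 − 605.80) / (-215 − 0) = +0.005581
h(5, 400) = 605.80 + (-0.0007077)·(5) + (+0.005581)·(400) = 605.80 -0.004 +2.233 = 608.029 ft.

608.0 ft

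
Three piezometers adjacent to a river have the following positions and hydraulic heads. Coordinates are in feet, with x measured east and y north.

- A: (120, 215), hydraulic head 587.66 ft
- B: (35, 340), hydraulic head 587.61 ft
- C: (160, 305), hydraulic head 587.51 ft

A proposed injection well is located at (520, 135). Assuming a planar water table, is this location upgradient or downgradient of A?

Differences from A: to B (Δx, Δy, Δh) = (-85, 125, -0.05); to C = (40, 90, -0.15).
Solve a·Δx + b·Δy = Δh: det = (-85)·90 − 40·125 = -12650.
∂h/∂x = [(-0.05)·90 − (-0.15)·125] / -12650 = -0.001126
∂h/∂y = [(-85)·(-0.15) − 40·(-0.05)] / -12650 = -0.001166
Head at (520, 135) = 587.66 + (-0.001126)·(400) + (-0.001166)·(-80) = 587.30 ft.
That is lower than the 587.66 ft at A, so the point is downgradient.

downgradient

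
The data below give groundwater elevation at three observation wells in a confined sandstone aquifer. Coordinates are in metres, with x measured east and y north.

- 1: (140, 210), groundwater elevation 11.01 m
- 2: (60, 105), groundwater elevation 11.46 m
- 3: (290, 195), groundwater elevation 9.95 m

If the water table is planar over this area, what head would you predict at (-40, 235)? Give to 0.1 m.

12.3 m

With h = a·x + b·y + c and 1 as origin, the differences give:
  (-80)·a + (-105)·b = +0.45
  150·a + (-15)·b = -1.06
Eliminate b (×(-15) and ×(-105), subtract): 16950·a = -118.050 → a = ∂h/∂x = -0.006965
Back-substitute: b = ∂h/∂y = +0.001021.
h(-40, 235) = 11.01 + (-0.006965)·(-180) + (+0.001021)·(25) = 11.01 +1.254 +0.026 = 12.289 m.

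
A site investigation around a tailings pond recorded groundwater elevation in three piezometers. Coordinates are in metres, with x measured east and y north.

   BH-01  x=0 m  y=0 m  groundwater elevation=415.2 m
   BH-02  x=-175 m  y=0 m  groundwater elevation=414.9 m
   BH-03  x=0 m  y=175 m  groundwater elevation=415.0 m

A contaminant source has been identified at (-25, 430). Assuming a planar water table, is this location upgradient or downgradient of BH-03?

downgradient

∂h/∂x = (414.9 − 415.2) / (-175 − 0) = +0.001714
∂h/∂y = (415.0 − 415.2) / (175 − 0) = -0.001143
Head at (-25, 430) = 415.2 + (+0.001714)·(-25) + (-0.001143)·(430) = 414.67 m.
That is lower than the 415.0 m at BH-03, so the point is downgradient.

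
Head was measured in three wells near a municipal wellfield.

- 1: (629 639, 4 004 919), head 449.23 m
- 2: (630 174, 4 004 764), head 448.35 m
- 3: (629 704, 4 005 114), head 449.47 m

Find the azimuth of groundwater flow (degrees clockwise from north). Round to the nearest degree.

Taking 1 as reference: 2−1 = (535, -155, -0.88); 3−1 = (65, 195, +0.24).
Determinant of the coordinate differences = 535·195 − 65·(-155) = 114400.
∂h/∂x = [(-0.88)·195 − (+0.24)·(-155)] / 114400 = -0.001175
∂h/∂y = [535·(+0.24) − 65·(-0.88)] / 114400 = +0.001622
Flow direction (−∇h) has components (+0.001175 E, -0.001622 N).
Azimuth = atan2(E, N) = atan2(+0.001175, -0.001622) = 144.1° ≈ 144°.

144°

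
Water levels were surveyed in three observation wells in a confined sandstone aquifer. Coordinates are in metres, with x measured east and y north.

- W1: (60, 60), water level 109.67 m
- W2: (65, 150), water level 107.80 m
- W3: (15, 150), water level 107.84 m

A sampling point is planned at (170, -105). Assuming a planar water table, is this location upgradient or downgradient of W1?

Taking W1 as reference: W2−W1 = (5, 90, -1.87); W3−W1 = (-45, 90, -1.83).
Solve a·Δx + b·Δy = Δh: det = 5·90 − (-45)·90 = 4500.
∂h/∂x = [(-1.87)·90 − (-1.83)·90] / 4500 = -0.0008000
∂h/∂y = [5·(-1.83) − (-45)·(-1.87)] / 4500 = -0.02073
Head at (170, -105) = 109.67 + (-0.0008000)·(110) + (-0.02073)·(-165) = 113.00 m.
That is higher than the 109.67 m at W1, so the point is upgradient.

upgradient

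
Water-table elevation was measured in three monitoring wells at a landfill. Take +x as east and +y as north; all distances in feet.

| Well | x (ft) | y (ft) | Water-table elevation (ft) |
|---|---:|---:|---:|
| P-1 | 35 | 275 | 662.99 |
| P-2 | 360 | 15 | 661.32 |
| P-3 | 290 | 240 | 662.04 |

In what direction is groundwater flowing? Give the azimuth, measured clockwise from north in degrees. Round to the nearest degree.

122°

With h = a·x + b·y + c and P-1 as origin, the differences give:
  325·a + (-260)·b = -1.67
  255·a + (-35)·b = -0.95
Eliminate b (×(-35) and ×(-260), subtract): 54925·a = -188.550 → a = ∂h/∂x = -0.003433
Back-substitute: b = ∂h/∂y = +0.002132.
Flow direction (−∇h) has components (+0.003433 E, -0.002132 N).
Azimuth = atan2(E, N) = atan2(+0.003433, -0.002132) = 121.8° ≈ 122°.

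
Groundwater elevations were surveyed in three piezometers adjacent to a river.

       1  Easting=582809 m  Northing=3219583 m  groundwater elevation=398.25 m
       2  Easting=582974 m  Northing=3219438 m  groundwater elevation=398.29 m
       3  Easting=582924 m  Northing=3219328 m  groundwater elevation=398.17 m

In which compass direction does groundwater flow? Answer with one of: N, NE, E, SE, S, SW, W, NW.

Taking 1 as reference: 2−1 = (165, -145, +0.04); 3−1 = (115, -255, -0.08).
Solve a·Δx + b·Δy = Δh: det = 165·(-255) − 115·(-145) = -25400.
∂h/∂x = [(+0.04)·(-255) − (-0.08)·(-145)] / -25400 = +0.0008583
∂h/∂y = [165·(-0.08) − 115·(+0.04)] / -25400 = +0.0007008
Flow = −∇h = (-0.0008583 east, -0.0007008 north), which points southwest.

SW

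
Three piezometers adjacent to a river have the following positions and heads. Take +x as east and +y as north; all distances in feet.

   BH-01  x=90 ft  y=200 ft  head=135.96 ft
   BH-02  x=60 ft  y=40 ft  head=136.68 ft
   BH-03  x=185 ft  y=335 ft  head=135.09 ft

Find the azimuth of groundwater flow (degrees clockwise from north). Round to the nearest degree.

Taking BH-01 as reference: BH-02−BH-01 = (-30, -160, +0.72); BH-03−BH-01 = (95, 135, -0.87).
Determinant of the coordinate differences = (-30)·135 − 95·(-160) = 11150.
∂h/∂x = [(+0.72)·135 − (-0.87)·(-160)] / 11150 = -0.003767
∂h/∂y = [(-30)·(-0.87) − 95·(+0.72)] / 11150 = -0.003794
Flow direction (−∇h) has components (+0.003767 E, +0.003794 N).
Azimuth = atan2(E, N) = atan2(+0.003767, +0.003794) = 44.8° ≈ 045°.

045°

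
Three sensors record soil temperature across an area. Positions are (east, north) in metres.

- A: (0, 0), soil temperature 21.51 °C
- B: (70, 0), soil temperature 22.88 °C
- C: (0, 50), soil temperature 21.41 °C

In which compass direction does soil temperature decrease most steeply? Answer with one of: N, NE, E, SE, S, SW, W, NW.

∂T/∂x = (22.88 − 21.51) / (70 − 0) = +0.01957
∂T/∂y = (21.41 − 21.51) / (50 − 0) = -0.002000
Steepest decrease is along −∇f = (-0.01957 E, +0.002000 N) → west.

W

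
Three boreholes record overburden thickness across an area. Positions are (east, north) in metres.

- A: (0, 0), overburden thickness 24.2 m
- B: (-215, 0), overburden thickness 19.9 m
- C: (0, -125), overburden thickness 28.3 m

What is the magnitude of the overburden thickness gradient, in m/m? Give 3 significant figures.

∂d/∂x = (19.9 − 24.2) / (-215 − 0) = +0.02000
∂d/∂y = (28.3 − 24.2) / (-125 − 0) = -0.03280
|∇f| = √(0.02000² + -0.03280²) = 0.03842 m/m

0.0384 m/m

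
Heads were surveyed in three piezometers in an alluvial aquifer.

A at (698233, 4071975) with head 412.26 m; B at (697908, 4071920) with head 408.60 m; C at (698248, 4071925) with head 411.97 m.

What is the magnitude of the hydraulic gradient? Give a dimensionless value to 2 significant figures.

0.013

Three-point gradient (reference A): Δ to B = (-325, -55, -3.66), Δ to C = (15, -50, -0.29).
∂h/∂x = +0.009783, ∂h/∂y = +0.008735 (det = 17075).
|∇h| = √(0.009783² + 0.008735²) = 0.01312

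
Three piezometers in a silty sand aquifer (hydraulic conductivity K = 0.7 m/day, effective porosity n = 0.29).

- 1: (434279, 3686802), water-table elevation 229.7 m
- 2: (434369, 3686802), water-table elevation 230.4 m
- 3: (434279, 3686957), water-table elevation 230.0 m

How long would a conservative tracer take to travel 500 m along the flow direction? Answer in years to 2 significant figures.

∂h/∂x = (230.4 − 229.7) / (434369 − 434279) = +0.007778
∂h/∂y = (230.0 − 229.7) / (3686957 − 3686802) = +0.001935
|∇h| = √(0.007778² + 0.001935²) = 0.008015
Seepage velocity v = K·i/n = 0.7 × 0.008015 / 0.29 = 0.01935 m/day.
t = 500 / 0.01935 = 2.584e+04 days = 70.7 years.

71 years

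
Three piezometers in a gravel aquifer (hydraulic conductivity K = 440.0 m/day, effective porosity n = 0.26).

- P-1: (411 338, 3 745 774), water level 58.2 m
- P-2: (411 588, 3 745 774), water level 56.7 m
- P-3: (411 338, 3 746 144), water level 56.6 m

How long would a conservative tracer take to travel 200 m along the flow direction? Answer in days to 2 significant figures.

16 days

∂h/∂x = (56.7 − 58.2) / (411588 − 411338) = -0.006000
∂h/∂y = (56.6 − 58.2) / (3746144 − 3745774) = -0.004324
|∇h| = √(-0.006000² + -0.004324²) = 0.007396
Seepage velocity v = K·i/n = 440.0 × 0.007396 / 0.26 = 12.52 m/day.
t = 200 / 12.52 = 15.97 days.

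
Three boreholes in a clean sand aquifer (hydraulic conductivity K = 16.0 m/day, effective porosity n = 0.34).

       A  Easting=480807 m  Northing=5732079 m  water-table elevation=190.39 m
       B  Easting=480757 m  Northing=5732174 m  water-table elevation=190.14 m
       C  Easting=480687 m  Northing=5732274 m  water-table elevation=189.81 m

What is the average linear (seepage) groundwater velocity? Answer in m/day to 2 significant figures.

Differences from A: to B (Δx, Δy, Δh) = (-50, 95, -0.25); to C = (-120, 195, -0.58).
Determinant of the coordinate differences = (-50)·195 − (-120)·95 = 1650.
∂h/∂x = [(-0.25)·195 − (-0.58)·95] / 1650 = +0.003848
∂h/∂y = [(-50)·(-0.58) − (-120)·(-0.25)] / 1650 = -0.0006061
|∇h| = √(0.003848² + -0.0006061²) = 0.003895
Seepage velocity v = K·i/n = 16.0 × 0.003895 / 0.34 = 0.1833 m/day.

0.18 m/day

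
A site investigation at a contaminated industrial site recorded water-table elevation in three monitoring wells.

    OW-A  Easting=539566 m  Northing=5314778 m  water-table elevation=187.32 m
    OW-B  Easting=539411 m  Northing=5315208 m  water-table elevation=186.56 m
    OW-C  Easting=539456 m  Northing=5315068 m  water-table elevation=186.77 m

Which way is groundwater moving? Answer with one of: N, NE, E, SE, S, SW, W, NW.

Three-point gradient (reference OW-A): Δ to OW-B = (-155, 430, -0.76), Δ to OW-C = (-110, 290, -0.55).
∂h/∂x = +0.006851, ∂h/∂y = +0.0007021 (det = 2350).
Flow = −∇h = (-0.006851 east, -0.0007021 north), which points west.

W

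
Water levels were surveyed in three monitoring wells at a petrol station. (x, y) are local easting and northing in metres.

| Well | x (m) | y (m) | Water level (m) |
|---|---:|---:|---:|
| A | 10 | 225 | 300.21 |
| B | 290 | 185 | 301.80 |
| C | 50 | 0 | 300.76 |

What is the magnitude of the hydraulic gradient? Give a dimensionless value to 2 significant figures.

0.0057

Differences from A: to B (Δx, Δy, Δh) = (280, -40, +1.59); to C = (40, -225, +0.55).
Solve a·Δx + b·Δy = Δh: det = 280·(-225) − 40·(-40) = -61400.
∂h/∂x = [(+1.59)·(-225) − (+0.55)·(-40)] / -61400 = +0.005468
∂h/∂y = [280·(+0.55) − 40·(+1.59)] / -61400 = -0.001472
|∇h| = √(0.005468² + -0.001472²) = 0.005663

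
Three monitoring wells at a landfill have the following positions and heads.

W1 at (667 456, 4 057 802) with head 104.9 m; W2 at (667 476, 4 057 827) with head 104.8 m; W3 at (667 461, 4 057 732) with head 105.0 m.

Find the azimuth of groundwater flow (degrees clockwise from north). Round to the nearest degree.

061°

Three-point gradient (reference W1): Δ to W2 = (20, 25, -0.1), Δ to W3 = (5, -70, +0.1).
∂h/∂x = -0.002951, ∂h/∂y = -0.001639 (det = -1525).
Flow direction (−∇h) has components (+0.002951 E, +0.001639 N).
Azimuth = atan2(E, N) = atan2(+0.002951, +0.001639) = 60.9° ≈ 061°.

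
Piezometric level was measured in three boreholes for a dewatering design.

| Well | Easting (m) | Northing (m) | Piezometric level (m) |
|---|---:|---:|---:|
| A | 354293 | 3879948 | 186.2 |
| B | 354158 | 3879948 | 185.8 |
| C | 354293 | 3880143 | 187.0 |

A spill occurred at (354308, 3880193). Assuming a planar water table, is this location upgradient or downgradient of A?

upgradient

∂h/∂x = (185.8 − 186.2) / (354158 − 354293) = +0.002963
∂h/∂y = (187.0 − 186.2) / (3880143 − 3879948) = +0.004103
Head at (354308, 3880193) = 186.2 + (+0.002963)·(15) + (+0.004103)·(245) = 187.25 m.
That is higher than the 186.2 m at A, so the point is upgradient.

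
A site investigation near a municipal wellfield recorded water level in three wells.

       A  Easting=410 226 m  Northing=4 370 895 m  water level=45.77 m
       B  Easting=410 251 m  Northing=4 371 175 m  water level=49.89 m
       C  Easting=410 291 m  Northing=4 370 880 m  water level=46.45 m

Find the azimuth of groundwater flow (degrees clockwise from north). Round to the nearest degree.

225°

Taking A as reference: B−A = (25, 280, +4.12); C−A = (65, -15, +0.68).
Determinant of the coordinate differences = 25·(-15) − 65·280 = -18575.
∂h/∂x = [(+4.12)·(-15) − (+0.68)·280] / -18575 = +0.01358
∂h/∂y = [25·(+0.68) − 65·(+4.12)] / -18575 = +0.01350
Flow direction (−∇h) has components (-0.01358 E, -0.01350 N).
Azimuth = atan2(E, N) = atan2(-0.01358, -0.01350) = 225.2° ≈ 225°.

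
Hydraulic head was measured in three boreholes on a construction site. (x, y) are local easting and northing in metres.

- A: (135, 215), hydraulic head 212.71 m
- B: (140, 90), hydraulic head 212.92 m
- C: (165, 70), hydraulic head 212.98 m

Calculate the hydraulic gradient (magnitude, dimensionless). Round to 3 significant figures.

0.00197

Taking A as reference: B−A = (5, -125, +0.21); C−A = (30, -145, +0.27).
Determinant of the coordinate differences = 5·(-145) − 30·(-125) = 3025.
∂h/∂x = [(+0.21)·(-145) − (+0.27)·(-125)] / 3025 = +0.001091
∂h/∂y = [5·(+0.27) − 30·(+0.21)] / 3025 = -0.001636
|∇h| = √(0.001091² + -0.001636²) = 0.001966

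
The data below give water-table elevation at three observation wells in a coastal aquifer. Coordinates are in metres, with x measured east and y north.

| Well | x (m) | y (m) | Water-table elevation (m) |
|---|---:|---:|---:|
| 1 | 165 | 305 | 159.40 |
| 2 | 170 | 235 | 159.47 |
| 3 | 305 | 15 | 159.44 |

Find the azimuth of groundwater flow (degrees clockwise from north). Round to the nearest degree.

061°

Taking 1 as reference: 2−1 = (5, -70, +0.07); 3−1 = (140, -290, +0.04).
Solve a·Δx + b·Δy = Δh: det = 5·(-290) − 140·(-70) = 8350.
∂h/∂x = [(+0.07)·(-290) − (+0.04)·(-70)] / 8350 = -0.002096
∂h/∂y = [5·(+0.04) − 140·(+0.07)] / 8350 = -0.001150
Flow direction (−∇h) has components (+0.002096 E, +0.001150 N).
Azimuth = atan2(E, N) = atan2(+0.002096, +0.001150) = 61.3° ≈ 061°.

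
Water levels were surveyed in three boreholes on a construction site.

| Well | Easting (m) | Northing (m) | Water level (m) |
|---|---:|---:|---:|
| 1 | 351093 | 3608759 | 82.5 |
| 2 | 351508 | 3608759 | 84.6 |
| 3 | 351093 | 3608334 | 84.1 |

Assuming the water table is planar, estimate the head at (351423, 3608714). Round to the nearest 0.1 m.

84.3 m

∂h/∂x = (84.6 − 82.5) / (351508 − 351093) = +0.005060
∂h/∂y = (84.1 − 82.5) / (3608334 − 3608759) = -0.003765
h(351423, 3608714) = 82.5 + (+0.005060)·(330) + (-0.003765)·(-45) = 82.5 +1.670 +0.169 = 84.339 m.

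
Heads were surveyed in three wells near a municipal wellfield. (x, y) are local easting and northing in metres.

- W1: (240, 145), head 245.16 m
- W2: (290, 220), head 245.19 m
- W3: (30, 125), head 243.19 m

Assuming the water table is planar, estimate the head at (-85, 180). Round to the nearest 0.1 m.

241.7 m

Differences from W1: to W2 (Δx, Δy, Δh) = (50, 75, +0.03); to W3 = (-210, -20, -1.97).
Solve a·Δx + b·Δy = Δh: det = 50·(-20) − (-210)·75 = 14750.
∂h/∂x = [(+0.03)·(-20) − (-1.97)·75] / 14750 = +0.009976
∂h/∂y = [50·(-1.97) − (-210)·(+0.03)] / 14750 = -0.006251
h(-85, 180) = 245.16 + (+0.009976)·(-325) + (-0.006251)·(35) = 245.16 -3.242 -0.219 = 241.699 m.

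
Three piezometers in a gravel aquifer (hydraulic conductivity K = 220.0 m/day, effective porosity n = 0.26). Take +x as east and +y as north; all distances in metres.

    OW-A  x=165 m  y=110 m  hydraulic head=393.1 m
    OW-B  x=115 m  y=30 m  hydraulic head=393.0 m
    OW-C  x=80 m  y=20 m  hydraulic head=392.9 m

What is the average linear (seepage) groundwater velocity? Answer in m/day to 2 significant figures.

2.6 m/day

With h = a·x + b·y + c and OW-A as origin, the differences give:
  (-50)·a + (-80)·b = -0.1
  (-85)·a + (-90)·b = -0.2
Eliminate b (×(-90) and ×(-80), subtract): -2300·a = -7.00 → a = ∂h/∂x = +0.003043
Back-substitute: b = ∂h/∂y = -0.0006522.
|∇h| = √(0.003043² + -0.0006522²) = 0.003112
Seepage velocity v = K·i/n = 220.0 × 0.003112 / 0.26 = 2.633 m/day.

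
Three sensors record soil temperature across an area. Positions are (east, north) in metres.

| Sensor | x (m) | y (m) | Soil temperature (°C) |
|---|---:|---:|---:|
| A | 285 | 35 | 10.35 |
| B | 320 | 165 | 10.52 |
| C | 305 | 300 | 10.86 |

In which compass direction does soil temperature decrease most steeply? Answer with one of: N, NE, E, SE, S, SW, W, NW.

Differences from A: to B (Δx, Δy, Δh) = (35, 130, +0.17); to C = (20, 265, +0.51).
Solve a·Δx + b·Δy = ΔT: det = 35·265 − 20·130 = 6675.
∂T/∂x = [(+0.17)·265 − (+0.51)·130] / 6675 = -0.003184
∂T/∂y = [35·(+0.51) − 20·(+0.17)] / 6675 = +0.002165
Steepest decrease is along −∇f = (+0.003184 E, -0.002165 N) → southeast.

SE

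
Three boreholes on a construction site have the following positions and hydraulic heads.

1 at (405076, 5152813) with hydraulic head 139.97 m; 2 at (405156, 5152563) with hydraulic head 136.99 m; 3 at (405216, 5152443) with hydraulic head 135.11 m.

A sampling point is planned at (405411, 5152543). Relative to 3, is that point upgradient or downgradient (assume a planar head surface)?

Taking 1 as reference: 2−1 = (80, -250, -2.98); 3−1 = (140, -370, -4.86).
Solve a·Δx + b·Δy = Δh: det = 80·(-370) − 140·(-250) = 5400.
∂h/∂x = [(-2.98)·(-370) − (-4.86)·(-250)] / 5400 = -0.02081
∂h/∂y = [80·(-4.86) − 140·(-2.98)] / 5400 = +0.005259
Head at (405411, 5152543) = 139.97 + (-0.02081)·(335) + (+0.005259)·(-270) = 131.58 m.
That is lower than the 135.11 m at 3, so the point is downgradient.

downgradient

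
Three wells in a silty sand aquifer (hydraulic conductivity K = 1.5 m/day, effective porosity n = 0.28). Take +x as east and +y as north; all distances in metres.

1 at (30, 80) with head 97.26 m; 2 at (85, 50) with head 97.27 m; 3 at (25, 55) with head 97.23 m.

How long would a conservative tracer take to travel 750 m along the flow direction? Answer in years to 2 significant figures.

With h = a·x + b·y + c and 1 as origin, the differences give:
  55·a + (-30)·b = +0.01
  (-5)·a + (-25)·b = -0.03
Eliminate b (×(-25) and ×(-30), subtract): -1525·a = -1.150 → a = ∂h/∂x = +0.0007541
Back-substitute: b = ∂h/∂y = +0.001049.
|∇h| = √(0.0007541² + 0.001049²) = 0.001292
Seepage velocity v = K·i/n = 1.5 × 0.001292 / 0.28 = 0.006921 m/day.
t = 750 / 0.006921 = 1.084e+05 days = 297 years.

300 years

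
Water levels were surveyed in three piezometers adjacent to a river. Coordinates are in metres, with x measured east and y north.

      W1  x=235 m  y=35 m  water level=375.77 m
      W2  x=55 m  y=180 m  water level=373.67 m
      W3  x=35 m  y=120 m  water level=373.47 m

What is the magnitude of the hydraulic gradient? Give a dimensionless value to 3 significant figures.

With h = a·x + b·y + c and W1 as origin, the differences give:
  (-180)·a + 145·b = -2.10
  (-200)·a + 85·b = -2.30
Eliminate b (×85 and ×145, subtract): 13700·a = 155.000 → a = ∂h/∂x = +0.01131
Back-substitute: b = ∂h/∂y = -0.0004380.
|∇h| = √(0.01131² + -0.0004380²) = 0.01132

0.0113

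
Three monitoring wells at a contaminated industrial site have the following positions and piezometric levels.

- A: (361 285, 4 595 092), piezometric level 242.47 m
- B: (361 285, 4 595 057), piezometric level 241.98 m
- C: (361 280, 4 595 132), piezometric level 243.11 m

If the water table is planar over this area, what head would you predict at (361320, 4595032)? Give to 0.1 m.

241.1 m

With h = a·x + b·y + c and A as origin, the differences give:
  0·a + (-35)·b = -0.49
  (-5)·a + 40·b = +0.64
Eliminate b (×40 and ×(-35), subtract): -175·a = 2.800 → a = ∂h/∂x = -0.01600
Back-substitute: b = ∂h/∂y = +0.01400.
h(361320, 4595032) = 242.47 + (-0.01600)·(35) + (+0.01400)·(-60) = 242.47 -0.560 -0.840 = 241.070 m.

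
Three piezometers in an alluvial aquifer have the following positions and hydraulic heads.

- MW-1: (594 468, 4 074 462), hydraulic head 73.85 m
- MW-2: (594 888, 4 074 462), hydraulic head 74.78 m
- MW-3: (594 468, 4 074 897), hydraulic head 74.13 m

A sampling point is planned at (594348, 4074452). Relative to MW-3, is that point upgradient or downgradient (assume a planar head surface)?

downgradient

∂h/∂x = (74.78 − 73.85) / (594888 − 594468) = +0.002214
∂h/∂y = (74.13 − 73.85) / (4074897 − 4074462) = +0.0006437
Head at (594348, 4074452) = 73.85 + (+0.002214)·(-120) + (+0.0006437)·(-10) = 73.58 m.
That is lower than the 74.13 m at MW-3, so the point is downgradient.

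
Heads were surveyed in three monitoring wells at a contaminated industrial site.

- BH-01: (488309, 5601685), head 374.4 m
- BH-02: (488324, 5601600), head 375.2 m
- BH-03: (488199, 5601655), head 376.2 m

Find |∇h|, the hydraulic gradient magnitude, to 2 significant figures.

0.018

Differences from BH-01: to BH-02 (Δx, Δy, Δh) = (15, -85, +0.8); to BH-03 = (-110, -30, +1.8).
Solve a·Δx + b·Δy = Δh: det = 15·(-30) − (-110)·(-85) = -9800.
∂h/∂x = [(+0.8)·(-30) − (+1.8)·(-85)] / -9800 = -0.01316
∂h/∂y = [15·(+1.8) − (-110)·(+0.8)] / -9800 = -0.01173
|∇h| = √(-0.01316² + -0.01173²) = 0.01763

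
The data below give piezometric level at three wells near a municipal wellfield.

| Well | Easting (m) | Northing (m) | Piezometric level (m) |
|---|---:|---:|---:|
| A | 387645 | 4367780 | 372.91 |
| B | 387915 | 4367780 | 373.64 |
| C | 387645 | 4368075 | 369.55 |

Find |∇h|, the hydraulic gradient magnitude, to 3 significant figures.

∂h/∂x = (373.64 − 372.91) / (387915 − 387645) = +0.002704
∂h/∂y = (369.55 − 372.91) / (4368075 − 4367780) = -0.01139
|∇h| = √(0.002704² + -0.01139²) = 0.01171

0.0117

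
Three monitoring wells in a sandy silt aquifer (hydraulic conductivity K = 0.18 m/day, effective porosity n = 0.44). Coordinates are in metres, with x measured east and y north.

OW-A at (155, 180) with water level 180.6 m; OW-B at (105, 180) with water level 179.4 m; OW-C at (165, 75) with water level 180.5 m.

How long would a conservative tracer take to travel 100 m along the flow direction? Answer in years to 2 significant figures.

Three-point gradient (reference OW-A): Δ to OW-B = (-50, 0, -1.2), Δ to OW-C = (10, -105, -0.1).
∂h/∂x = +0.02400, ∂h/∂y = +0.003238 (det = 5250).
|∇h| = √(0.02400² + 0.003238²) = 0.02422
Seepage velocity v = K·i/n = 0.18 × 0.02422 / 0.44 = 0.009908 m/day.
t = 100 / 0.009908 = 1.009e+04 days = 27.6 years.

28 years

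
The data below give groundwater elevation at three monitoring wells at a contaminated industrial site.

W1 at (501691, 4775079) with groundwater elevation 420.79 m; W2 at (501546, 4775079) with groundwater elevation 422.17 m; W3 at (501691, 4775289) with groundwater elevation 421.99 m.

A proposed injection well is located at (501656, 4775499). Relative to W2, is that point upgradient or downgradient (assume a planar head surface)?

∂h/∂x = (422.17 − 420.79) / (501546 − 501691) = -0.009517
∂h/∂y = (421.99 − 420.79) / (4775289 − 4775079) = +0.005714
Head at (501656, 4775499) = 420.79 + (-0.009517)·(-35) + (+0.005714)·(420) = 423.52 m.
That is higher than the 422.17 m at W2, so the point is upgradient.

upgradient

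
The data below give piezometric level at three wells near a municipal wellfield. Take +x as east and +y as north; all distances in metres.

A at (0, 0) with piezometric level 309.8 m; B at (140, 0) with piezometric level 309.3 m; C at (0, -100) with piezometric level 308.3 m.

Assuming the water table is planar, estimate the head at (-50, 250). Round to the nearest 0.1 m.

313.7 m

∂h/∂x = (309.3 − 309.8) / (140 − 0) = -0.003571
∂h/∂y = (308.3 − 309.8) / (-100 − 0) = +0.01500
h(-50, 250) = 309.8 + (-0.003571)·(-50) + (+0.01500)·(250) = 309.8 +0.179 +3.750 = 313.729 m.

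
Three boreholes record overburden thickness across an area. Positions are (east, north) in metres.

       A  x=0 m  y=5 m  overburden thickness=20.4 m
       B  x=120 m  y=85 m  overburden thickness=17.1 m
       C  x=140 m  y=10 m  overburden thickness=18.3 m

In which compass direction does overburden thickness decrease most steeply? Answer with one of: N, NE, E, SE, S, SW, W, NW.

NE

Taking A as reference: B−A = (120, 80, -3.3); C−A = (140, 5, -2.1).
Solve a·Δx + b·Δy = Δd: det = 120·5 − 140·80 = -10600.
∂d/∂x = [(-3.3)·5 − (-2.1)·80] / -10600 = -0.01429
∂d/∂y = [120·(-2.1) − 140·(-3.3)] / -10600 = -0.01981
Steepest decrease is along −∇f = (+0.01429 E, +0.01981 N) → northeast.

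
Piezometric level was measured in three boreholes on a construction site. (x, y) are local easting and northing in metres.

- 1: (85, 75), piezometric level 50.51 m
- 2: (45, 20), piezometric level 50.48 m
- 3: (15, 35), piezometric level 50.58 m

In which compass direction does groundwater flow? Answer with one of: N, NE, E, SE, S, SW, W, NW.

SE

With h = a·x + b·y + c and 1 as origin, the differences give:
  (-40)·a + (-55)·b = -0.03
  (-70)·a + (-40)·b = +0.07
Eliminate b (×(-40) and ×(-55), subtract): -2250·a = 5.050 → a = ∂h/∂x = -0.002244
Back-substitute: b = ∂h/∂y = +0.002178.
Flow = −∇h = (+0.002244 east, -0.002178 north), which points southeast.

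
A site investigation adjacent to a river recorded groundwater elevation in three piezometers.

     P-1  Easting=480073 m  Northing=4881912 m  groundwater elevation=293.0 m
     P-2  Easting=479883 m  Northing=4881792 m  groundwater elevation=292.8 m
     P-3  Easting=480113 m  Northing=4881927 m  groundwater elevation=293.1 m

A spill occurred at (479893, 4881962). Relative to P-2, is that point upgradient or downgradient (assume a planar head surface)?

downgradient

Taking P-1 as reference: P-2−P-1 = (-190, -120, -0.2); P-3−P-1 = (40, 15, +0.1).
Solve a·Δx + b·Δy = Δh: det = (-190)·15 − 40·(-120) = 1950.
∂h/∂x = [(-0.2)·15 − (+0.1)·(-120)] / 1950 = +0.004615
∂h/∂y = [(-190)·(+0.1) − 40·(-0.2)] / 1950 = -0.005641
Head at (479893, 4881962) = 293.0 + (+0.004615)·(-180) + (-0.005641)·(50) = 291.89 m.
That is lower than the 292.8 m at P-2, so the point is downgradient.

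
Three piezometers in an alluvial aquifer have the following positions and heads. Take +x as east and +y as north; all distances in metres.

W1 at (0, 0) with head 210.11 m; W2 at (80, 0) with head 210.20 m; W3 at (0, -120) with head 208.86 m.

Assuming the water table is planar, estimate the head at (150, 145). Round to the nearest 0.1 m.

211.8 m

∂h/∂x = (210.20 − 210.11) / (80 − 0) = +0.001125
∂h/∂y = (208.86 − 210.11) / (-120 − 0) = +0.01042
h(150, 145) = 210.11 + (+0.001125)·(150) + (+0.01042)·(145) = 210.11 +0.169 +1.510 = 211.789 m.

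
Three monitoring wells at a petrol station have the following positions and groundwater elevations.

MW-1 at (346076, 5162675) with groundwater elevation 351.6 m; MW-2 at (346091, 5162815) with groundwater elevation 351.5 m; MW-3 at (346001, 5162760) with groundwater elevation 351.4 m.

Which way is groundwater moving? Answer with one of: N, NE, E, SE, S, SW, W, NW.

NW

Taking MW-1 as reference: MW-2−MW-1 = (15, 140, -0.1); MW-3−MW-1 = (-75, 85, -0.2).
Determinant of the coordinate differences = 15·85 − (-75)·140 = 11775.
∂h/∂x = [(-0.1)·85 − (-0.2)·140] / 11775 = +0.001656
∂h/∂y = [15·(-0.2) − (-75)·(-0.1)] / 11775 = -0.0008917
Flow = −∇h = (-0.001656 east, +0.0008917 north), which points northwest.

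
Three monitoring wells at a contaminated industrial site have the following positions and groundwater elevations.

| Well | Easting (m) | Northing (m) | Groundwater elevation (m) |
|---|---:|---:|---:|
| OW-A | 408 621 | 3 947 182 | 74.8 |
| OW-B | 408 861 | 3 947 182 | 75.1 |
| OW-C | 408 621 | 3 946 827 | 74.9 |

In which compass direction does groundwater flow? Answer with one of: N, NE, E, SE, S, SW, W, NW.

W

∂h/∂x = (75.1 − 74.8) / (408861 − 408621) = +0.001250
∂h/∂y = (74.9 − 74.8) / (3946827 − 3947182) = -0.0002817
Flow = −∇h = (-0.001250 east, +0.0002817 north), which points west.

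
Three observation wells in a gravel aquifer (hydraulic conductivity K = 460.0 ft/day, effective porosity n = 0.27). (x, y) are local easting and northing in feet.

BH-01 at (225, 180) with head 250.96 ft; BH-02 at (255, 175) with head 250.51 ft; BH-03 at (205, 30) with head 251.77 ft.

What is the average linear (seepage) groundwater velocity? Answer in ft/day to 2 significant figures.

27 ft/day

With h = a·x + b·y + c and BH-01 as origin, the differences give:
  30·a + (-5)·b = -0.45
  (-20)·a + (-150)·b = +0.81
Eliminate b (×(-150) and ×(-5), subtract): -4600·a = 71.550 → a = ∂h/∂x = -0.01555
Back-substitute: b = ∂h/∂y = -0.003326.
|∇h| = √(-0.01555² + -0.003326²) = 0.0159
Seepage velocity v = K·i/n = 460.0 × 0.0159 / 0.27 = 27.09 ft/day.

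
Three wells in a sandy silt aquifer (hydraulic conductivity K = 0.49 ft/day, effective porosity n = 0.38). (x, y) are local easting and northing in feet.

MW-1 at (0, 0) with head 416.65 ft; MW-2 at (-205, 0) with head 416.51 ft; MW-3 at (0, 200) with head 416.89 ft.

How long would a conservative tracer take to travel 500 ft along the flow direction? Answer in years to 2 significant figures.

770 years

∂h/∂x = (416.51 − 416.65) / (-205 − 0) = +0.0006829
∂h/∂y = (416.89 − 416.65) / (200 − 0) = +0.001200
|∇h| = √(0.0006829² + 0.001200²) = 0.001381
Seepage velocity v = K·i/n = 0.49 × 0.001381 / 0.38 = 0.001781 ft/day.
t = 500 / 0.001781 = 2.807e+05 days = 769 years.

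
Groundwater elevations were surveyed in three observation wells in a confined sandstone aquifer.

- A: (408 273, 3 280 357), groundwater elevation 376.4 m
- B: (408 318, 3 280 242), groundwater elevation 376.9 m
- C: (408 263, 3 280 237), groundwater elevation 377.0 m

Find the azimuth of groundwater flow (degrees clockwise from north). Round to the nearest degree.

016°

With h = a·x + b·y + c and A as origin, the differences give:
  45·a + (-115)·b = +0.5
  (-10)·a + (-120)·b = +0.6
Eliminate b (×(-120) and ×(-115), subtract): -6550·a = 9.00 → a = ∂h/∂x = -0.001374
Back-substitute: b = ∂h/∂y = -0.004885.
Flow direction (−∇h) has components (+0.001374 E, +0.004885 N).
Azimuth = atan2(E, N) = atan2(+0.001374, +0.004885) = 15.7° ≈ 016°.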